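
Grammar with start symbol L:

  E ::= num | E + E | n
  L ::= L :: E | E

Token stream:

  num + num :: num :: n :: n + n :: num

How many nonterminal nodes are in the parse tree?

14

[L [L [L [L [L [E [E num] + [E num]]] :: [E num]] :: [E n]] :: [E [E n] + [E n]]] :: [E num]]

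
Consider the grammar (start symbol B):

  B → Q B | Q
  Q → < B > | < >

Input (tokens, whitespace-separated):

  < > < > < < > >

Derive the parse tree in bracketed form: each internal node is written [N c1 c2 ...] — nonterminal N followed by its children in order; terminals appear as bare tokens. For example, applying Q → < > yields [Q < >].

[B [Q < >] [B [Q < >] [B [Q < [B [Q < >]] >]]]]

B
Q B
< > B
< > Q B
< > < > B
< > < > Q
< > < > < B >
< > < > < Q >
< > < > < < > >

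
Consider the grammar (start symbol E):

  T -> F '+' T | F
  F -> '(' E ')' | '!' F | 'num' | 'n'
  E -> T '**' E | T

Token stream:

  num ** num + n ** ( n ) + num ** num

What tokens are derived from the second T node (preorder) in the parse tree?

num + n

[E [T [F num]] ** [E [T [F num] + [T [F n]]] ** [E [T [F ( [E [T [F n]]] )] + [T [F num]]] ** [E [T [F num]]]]]]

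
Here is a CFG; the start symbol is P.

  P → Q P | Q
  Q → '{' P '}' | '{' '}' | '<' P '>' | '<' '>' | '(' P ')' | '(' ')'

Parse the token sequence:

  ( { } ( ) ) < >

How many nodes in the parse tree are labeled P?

4

[P [Q ( [P [Q { }] [P [Q ( )]]] )] [P [Q < >]]]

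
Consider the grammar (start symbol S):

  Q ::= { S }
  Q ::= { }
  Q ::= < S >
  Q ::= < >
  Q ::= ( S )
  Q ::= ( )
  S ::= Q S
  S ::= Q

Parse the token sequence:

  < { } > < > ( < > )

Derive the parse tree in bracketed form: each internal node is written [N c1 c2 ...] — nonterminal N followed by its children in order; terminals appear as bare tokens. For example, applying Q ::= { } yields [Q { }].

[S [Q < [S [Q { }]] >] [S [Q < >] [S [Q ( [S [Q < >]] )]]]]

S
Q S
< S > S
< Q > S
< { } > S
< { } > Q S
< { } > < > S
< { } > < > Q
< { } > < > ( S )
< { } > < > ( Q )
< { } > < > ( < > )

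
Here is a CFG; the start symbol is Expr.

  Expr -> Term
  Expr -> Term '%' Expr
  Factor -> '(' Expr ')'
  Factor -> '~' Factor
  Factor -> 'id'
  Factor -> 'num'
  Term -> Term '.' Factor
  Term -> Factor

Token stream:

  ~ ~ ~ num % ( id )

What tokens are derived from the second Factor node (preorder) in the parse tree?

~ ~ num

[Expr [Term [Factor ~ [Factor ~ [Factor ~ [Factor num]]]]] % [Expr [Term [Factor ( [Expr [Term [Factor id]]] )]]]]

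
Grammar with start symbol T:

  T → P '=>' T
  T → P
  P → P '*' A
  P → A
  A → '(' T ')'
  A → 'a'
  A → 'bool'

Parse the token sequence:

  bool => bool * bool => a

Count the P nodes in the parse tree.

[T [P [A bool]] => [T [P [P [A bool]] * [A bool]] => [T [P [A a]]]]]

4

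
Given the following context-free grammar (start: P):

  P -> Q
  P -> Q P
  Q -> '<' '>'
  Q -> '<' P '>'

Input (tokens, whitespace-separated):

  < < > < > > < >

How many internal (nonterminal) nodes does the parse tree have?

[P [Q < [P [Q < >] [P [Q < >]]] >] [P [Q < >]]]

8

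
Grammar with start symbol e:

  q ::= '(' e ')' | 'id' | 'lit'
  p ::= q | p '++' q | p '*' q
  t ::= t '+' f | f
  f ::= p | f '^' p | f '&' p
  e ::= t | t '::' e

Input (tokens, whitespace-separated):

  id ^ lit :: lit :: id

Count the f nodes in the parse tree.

4

[e [t [f [f [p [q id]]] ^ [p [q lit]]]] :: [e [t [f [p [q lit]]]] :: [e [t [f [p [q id]]]]]]]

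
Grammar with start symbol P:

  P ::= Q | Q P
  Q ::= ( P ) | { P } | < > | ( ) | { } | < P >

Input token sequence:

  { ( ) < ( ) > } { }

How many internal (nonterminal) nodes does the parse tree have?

10

[P [Q { [P [Q ( )] [P [Q < [P [Q ( )]] >]]] }] [P [Q { }]]]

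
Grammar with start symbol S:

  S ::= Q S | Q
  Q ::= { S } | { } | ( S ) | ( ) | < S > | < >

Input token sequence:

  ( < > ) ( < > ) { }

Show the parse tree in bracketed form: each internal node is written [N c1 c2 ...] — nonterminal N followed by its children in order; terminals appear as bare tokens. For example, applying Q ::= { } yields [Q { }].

[S [Q ( [S [Q < >]] )] [S [Q ( [S [Q < >]] )] [S [Q { }]]]]

S
Q S
( S ) S
( Q ) S
( < > ) S
( < > ) Q S
( < > ) ( S ) S
( < > ) ( Q ) S
( < > ) ( < > ) S
( < > ) ( < > ) Q
( < > ) ( < > ) { }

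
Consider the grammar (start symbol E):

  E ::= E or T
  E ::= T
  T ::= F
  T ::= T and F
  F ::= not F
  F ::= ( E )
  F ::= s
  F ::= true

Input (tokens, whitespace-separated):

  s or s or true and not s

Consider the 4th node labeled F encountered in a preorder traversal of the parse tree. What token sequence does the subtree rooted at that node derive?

not s

[E [E [E [T [F s]]] or [T [F s]]] or [T [T [F true]] and [F not [F s]]]]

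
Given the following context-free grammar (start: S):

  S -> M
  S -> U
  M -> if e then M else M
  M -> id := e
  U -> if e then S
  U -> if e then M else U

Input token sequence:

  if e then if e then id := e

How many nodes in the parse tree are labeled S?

3

[S [U if e then [S [U if e then [S [M id := e]]]]]]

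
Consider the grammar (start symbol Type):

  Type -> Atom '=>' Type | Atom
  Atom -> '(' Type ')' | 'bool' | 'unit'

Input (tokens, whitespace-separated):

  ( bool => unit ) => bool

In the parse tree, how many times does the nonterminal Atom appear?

[Type [Atom ( [Type [Atom bool] => [Type [Atom unit]]] )] => [Type [Atom bool]]]

4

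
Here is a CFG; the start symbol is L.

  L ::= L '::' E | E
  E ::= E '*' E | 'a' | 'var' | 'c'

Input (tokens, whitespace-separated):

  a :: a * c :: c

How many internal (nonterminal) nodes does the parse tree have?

8

[L [L [L [E a]] :: [E [E a] * [E c]]] :: [E c]]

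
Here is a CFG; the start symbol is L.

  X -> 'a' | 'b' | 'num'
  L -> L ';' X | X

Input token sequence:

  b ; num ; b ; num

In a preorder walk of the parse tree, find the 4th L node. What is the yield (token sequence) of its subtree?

[L [L [L [L [X b]] ; [X num]] ; [X b]] ; [X num]]

b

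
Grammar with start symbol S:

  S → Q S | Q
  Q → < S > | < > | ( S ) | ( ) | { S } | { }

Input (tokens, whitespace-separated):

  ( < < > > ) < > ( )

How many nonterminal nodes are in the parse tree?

[S [Q ( [S [Q < [S [Q < >]] >]] )] [S [Q < >] [S [Q ( )]]]]

10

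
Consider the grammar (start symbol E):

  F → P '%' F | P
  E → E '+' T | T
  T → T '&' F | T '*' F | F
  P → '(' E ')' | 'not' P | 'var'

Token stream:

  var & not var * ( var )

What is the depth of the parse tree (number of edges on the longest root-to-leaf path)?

8

[E [T [T [T [F [P var]]] & [F [P not [P var]]]] * [F [P ( [E [T [F [P var]]]] )]]]]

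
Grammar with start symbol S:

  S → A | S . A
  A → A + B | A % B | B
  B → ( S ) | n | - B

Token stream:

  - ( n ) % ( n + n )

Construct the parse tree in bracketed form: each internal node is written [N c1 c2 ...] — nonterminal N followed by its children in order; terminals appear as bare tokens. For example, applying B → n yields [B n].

S
A
A % B
B % B
- B % B
- ( S ) % B
- ( A ) % B
- ( B ) % B
- ( n ) % B
- ( n ) % ( S )
- ( n ) % ( A )
- ( n ) % ( A + B )
- ( n ) % ( B + B )
- ( n ) % ( n + B )
- ( n ) % ( n + n )

[S [A [A [B - [B ( [S [A [B n]]] )]]] % [B ( [S [A [A [B n]] + [B n]]] )]]]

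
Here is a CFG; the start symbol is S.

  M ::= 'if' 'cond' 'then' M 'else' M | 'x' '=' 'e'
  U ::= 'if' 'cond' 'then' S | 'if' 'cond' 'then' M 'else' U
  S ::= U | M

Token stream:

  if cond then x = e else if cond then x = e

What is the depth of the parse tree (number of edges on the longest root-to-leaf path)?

[S [U if cond then [M x = e] else [U if cond then [S [M x = e]]]]]

5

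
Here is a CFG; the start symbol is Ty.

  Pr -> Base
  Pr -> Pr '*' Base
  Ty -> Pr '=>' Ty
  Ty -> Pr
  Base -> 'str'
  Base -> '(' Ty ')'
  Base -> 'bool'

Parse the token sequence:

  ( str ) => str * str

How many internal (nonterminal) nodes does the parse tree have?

11

[Ty [Pr [Base ( [Ty [Pr [Base str]]] )]] => [Ty [Pr [Pr [Base str]] * [Base str]]]]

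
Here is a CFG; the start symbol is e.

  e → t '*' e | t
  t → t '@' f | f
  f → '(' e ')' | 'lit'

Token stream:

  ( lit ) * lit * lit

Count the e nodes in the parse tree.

[e [t [f ( [e [t [f lit]]] )]] * [e [t [f lit]] * [e [t [f lit]]]]]

4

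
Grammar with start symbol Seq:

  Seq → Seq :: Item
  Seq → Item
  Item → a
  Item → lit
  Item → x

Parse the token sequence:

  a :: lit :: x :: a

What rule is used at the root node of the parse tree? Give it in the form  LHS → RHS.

Seq → Seq :: Item

[Seq [Seq [Seq [Seq [Item a]] :: [Item lit]] :: [Item x]] :: [Item a]]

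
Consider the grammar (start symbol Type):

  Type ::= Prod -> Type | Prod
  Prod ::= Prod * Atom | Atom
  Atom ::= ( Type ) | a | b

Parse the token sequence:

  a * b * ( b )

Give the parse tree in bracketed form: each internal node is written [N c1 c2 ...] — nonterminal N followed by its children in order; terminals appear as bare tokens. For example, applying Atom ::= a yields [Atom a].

Type
Prod
Prod * Atom
Prod * Atom * Atom
Atom * Atom * Atom
a * Atom * Atom
a * b * Atom
a * b * ( Type )
a * b * ( Prod )
a * b * ( Atom )
a * b * ( b )

[Type [Prod [Prod [Prod [Atom a]] * [Atom b]] * [Atom ( [Type [Prod [Atom b]]] )]]]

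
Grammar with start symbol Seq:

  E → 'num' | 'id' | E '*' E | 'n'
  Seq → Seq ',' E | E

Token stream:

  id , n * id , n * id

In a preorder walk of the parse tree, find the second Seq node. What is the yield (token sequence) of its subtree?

[Seq [Seq [Seq [E id]] , [E [E n] * [E id]]] , [E [E n] * [E id]]]

id , n * id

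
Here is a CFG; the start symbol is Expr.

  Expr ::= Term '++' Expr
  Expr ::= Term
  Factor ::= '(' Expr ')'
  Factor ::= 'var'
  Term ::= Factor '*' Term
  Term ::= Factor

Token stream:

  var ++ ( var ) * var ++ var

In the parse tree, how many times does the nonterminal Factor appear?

5

[Expr [Term [Factor var]] ++ [Expr [Term [Factor ( [Expr [Term [Factor var]]] )] * [Term [Factor var]]] ++ [Expr [Term [Factor var]]]]]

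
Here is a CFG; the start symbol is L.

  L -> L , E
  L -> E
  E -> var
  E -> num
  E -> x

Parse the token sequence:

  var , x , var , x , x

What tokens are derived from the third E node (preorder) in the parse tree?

var

[L [L [L [L [L [E var]] , [E x]] , [E var]] , [E x]] , [E x]]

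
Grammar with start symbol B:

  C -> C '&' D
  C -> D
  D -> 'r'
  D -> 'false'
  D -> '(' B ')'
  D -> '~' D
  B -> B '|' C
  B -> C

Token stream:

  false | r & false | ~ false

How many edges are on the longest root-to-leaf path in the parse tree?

5

[B [B [B [C [D false]]] | [C [C [D r]] & [D false]]] | [C [D ~ [D false]]]]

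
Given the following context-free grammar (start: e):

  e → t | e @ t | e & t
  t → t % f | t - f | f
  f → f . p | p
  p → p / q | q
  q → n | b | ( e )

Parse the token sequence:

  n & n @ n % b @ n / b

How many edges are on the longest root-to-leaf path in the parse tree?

[e [e [e [e [t [f [p [q n]]]]] & [t [f [p [q n]]]]] @ [t [t [f [p [q n]]]] % [f [p [q b]]]]] @ [t [f [p [p [q n]] / [q b]]]]]

8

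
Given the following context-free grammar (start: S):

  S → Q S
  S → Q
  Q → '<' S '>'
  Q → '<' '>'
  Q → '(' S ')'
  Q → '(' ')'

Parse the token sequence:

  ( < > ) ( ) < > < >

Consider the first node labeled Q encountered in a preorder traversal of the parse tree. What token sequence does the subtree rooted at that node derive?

( < > )

[S [Q ( [S [Q < >]] )] [S [Q ( )] [S [Q < >] [S [Q < >]]]]]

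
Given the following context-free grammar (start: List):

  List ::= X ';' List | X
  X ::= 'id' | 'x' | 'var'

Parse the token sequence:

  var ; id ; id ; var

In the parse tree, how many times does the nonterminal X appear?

[List [X var] ; [List [X id] ; [List [X id] ; [List [X var]]]]]

4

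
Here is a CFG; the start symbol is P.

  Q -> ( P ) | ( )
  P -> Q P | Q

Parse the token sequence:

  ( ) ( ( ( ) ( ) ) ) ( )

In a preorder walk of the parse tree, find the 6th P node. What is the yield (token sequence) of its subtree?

( )

[P [Q ( )] [P [Q ( [P [Q ( [P [Q ( )] [P [Q ( )]]] )]] )] [P [Q ( )]]]]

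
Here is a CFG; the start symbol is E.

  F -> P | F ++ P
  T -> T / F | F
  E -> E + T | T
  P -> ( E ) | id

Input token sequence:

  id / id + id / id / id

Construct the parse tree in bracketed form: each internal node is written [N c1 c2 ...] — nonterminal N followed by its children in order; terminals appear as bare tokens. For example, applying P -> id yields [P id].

E
E + T
T + T
T / F + T
F / F + T
P / F + T
id / F + T
id / P + T
id / id + T
id / id + T / F
id / id + T / F / F
id / id + F / F / F
id / id + P / F / F
id / id + id / F / F
id / id + id / P / F
id / id + id / id / F
id / id + id / id / P
id / id + id / id / id

[E [E [T [T [F [P id]]] / [F [P id]]]] + [T [T [T [F [P id]]] / [F [P id]]] / [F [P id]]]]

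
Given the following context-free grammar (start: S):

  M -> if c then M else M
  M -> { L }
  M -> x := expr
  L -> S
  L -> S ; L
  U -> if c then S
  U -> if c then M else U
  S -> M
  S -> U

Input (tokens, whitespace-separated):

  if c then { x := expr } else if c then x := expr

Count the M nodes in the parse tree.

[S [U if c then [M { [L [S [M x := expr]]] }] else [U if c then [S [M x := expr]]]]]

3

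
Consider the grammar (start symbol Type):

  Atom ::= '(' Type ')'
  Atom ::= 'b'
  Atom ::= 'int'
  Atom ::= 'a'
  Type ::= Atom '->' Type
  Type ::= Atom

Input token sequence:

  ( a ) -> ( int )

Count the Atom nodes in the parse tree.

4

[Type [Atom ( [Type [Atom a]] )] -> [Type [Atom ( [Type [Atom int]] )]]]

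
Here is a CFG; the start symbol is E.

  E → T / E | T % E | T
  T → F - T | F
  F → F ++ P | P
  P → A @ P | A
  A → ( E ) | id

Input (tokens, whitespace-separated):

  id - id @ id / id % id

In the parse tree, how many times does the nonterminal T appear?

[E [T [F [P [A id]]] - [T [F [P [A id] @ [P [A id]]]]]] / [E [T [F [P [A id]]]] % [E [T [F [P [A id]]]]]]]

4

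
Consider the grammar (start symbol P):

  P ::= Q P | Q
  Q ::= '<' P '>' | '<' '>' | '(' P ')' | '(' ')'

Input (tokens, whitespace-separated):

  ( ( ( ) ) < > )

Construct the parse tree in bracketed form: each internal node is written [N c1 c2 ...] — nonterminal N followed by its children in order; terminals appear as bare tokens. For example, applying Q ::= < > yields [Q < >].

P
Q
( P )
( Q P )
( ( P ) P )
( ( Q ) P )
( ( ( ) ) P )
( ( ( ) ) Q )
( ( ( ) ) < > )

[P [Q ( [P [Q ( [P [Q ( )]] )] [P [Q < >]]] )]]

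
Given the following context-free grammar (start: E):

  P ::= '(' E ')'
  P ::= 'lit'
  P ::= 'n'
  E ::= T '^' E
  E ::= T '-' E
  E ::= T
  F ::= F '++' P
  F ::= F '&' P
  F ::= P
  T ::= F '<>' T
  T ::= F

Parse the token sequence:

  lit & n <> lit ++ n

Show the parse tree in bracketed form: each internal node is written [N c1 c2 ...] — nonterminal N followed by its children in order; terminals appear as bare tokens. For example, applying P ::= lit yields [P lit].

E
T
F <> T
F & P <> T
P & P <> T
lit & P <> T
lit & n <> T
lit & n <> F
lit & n <> F ++ P
lit & n <> P ++ P
lit & n <> lit ++ P
lit & n <> lit ++ n

[E [T [F [F [P lit]] & [P n]] <> [T [F [F [P lit]] ++ [P n]]]]]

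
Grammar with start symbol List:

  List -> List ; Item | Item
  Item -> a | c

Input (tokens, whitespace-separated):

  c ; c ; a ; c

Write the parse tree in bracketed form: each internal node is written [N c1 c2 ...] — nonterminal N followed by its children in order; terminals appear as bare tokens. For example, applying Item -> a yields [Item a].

[List [List [List [List [Item c]] ; [Item c]] ; [Item a]] ; [Item c]]

List
List ; Item
List ; Item ; Item
List ; Item ; Item ; Item
Item ; Item ; Item ; Item
c ; Item ; Item ; Item
c ; c ; Item ; Item
c ; c ; a ; Item
c ; c ; a ; c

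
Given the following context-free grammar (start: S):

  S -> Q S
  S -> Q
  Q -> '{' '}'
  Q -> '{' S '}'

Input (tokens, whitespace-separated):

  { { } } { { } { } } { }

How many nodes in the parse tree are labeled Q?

[S [Q { [S [Q { }]] }] [S [Q { [S [Q { }] [S [Q { }]]] }] [S [Q { }]]]]

6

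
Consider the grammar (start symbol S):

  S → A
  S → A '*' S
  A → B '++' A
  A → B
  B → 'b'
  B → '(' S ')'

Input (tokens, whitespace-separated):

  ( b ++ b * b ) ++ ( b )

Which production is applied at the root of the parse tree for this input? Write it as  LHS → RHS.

S → A

[S [A [B ( [S [A [B b] ++ [A [B b]]] * [S [A [B b]]]] )] ++ [A [B ( [S [A [B b]]] )]]]]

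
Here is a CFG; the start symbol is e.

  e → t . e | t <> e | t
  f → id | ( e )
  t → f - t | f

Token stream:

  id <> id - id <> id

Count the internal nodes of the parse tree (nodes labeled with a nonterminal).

[e [t [f id]] <> [e [t [f id] - [t [f id]]] <> [e [t [f id]]]]]

11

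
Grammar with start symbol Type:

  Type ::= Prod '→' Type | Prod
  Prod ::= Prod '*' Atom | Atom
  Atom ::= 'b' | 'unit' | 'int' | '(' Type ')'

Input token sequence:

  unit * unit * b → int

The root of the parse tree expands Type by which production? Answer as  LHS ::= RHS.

[Type [Prod [Prod [Prod [Atom unit]] * [Atom unit]] * [Atom b]] → [Type [Prod [Atom int]]]]

Type ::= Prod '→' Type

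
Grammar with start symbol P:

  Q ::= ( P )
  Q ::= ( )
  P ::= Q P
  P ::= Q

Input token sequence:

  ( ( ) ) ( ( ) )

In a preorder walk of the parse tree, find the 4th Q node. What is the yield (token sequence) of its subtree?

( )

[P [Q ( [P [Q ( )]] )] [P [Q ( [P [Q ( )]] )]]]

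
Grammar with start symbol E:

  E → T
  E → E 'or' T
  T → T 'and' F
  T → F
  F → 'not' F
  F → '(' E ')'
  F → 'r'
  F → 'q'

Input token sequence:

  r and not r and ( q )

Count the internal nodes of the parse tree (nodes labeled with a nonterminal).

11

[E [T [T [T [F r]] and [F not [F r]]] and [F ( [E [T [F q]]] )]]]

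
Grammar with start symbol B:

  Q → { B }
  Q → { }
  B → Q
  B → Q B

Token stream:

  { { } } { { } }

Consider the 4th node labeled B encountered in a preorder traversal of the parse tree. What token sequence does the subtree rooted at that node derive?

[B [Q { [B [Q { }]] }] [B [Q { [B [Q { }]] }]]]

{ }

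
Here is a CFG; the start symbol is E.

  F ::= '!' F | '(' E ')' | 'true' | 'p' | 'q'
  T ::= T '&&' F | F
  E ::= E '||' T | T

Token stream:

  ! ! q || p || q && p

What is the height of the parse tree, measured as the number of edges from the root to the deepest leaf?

[E [E [E [T [F ! [F ! [F q]]]]] || [T [F p]]] || [T [T [F q]] && [F p]]]

7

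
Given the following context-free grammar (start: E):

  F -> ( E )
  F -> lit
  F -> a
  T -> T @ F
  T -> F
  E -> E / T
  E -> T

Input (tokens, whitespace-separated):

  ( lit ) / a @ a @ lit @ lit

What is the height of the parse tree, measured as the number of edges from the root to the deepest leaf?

[E [E [T [F ( [E [T [F lit]]] )]]] / [T [T [T [T [F a]] @ [F a]] @ [F lit]] @ [F lit]]]

7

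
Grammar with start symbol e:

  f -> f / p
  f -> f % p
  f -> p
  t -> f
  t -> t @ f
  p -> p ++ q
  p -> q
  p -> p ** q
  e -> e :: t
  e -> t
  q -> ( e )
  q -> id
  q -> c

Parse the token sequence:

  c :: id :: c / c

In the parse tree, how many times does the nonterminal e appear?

3

[e [e [e [t [f [p [q c]]]]] :: [t [f [p [q id]]]]] :: [t [f [f [p [q c]]] / [p [q c]]]]]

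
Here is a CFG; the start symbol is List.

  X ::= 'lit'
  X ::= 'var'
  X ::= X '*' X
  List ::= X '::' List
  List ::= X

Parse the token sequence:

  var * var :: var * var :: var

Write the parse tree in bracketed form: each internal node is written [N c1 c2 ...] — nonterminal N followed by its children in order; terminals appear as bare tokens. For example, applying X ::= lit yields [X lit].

[List [X [X var] * [X var]] :: [List [X [X var] * [X var]] :: [List [X var]]]]

List
X :: List
X * X :: List
var * X :: List
var * var :: List
var * var :: X :: List
var * var :: X * X :: List
var * var :: var * X :: List
var * var :: var * var :: List
var * var :: var * var :: X
var * var :: var * var :: var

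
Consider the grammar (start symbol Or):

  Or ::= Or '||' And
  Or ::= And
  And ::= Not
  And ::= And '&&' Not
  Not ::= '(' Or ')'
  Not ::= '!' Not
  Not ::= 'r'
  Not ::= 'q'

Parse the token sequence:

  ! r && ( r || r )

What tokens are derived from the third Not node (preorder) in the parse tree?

[Or [And [And [Not ! [Not r]]] && [Not ( [Or [Or [And [Not r]]] || [And [Not r]]] )]]]

( r || r )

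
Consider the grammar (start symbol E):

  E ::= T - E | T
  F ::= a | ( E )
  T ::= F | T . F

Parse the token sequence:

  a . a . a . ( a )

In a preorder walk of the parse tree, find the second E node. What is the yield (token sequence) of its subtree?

a

[E [T [T [T [T [F a]] . [F a]] . [F a]] . [F ( [E [T [F a]]] )]]]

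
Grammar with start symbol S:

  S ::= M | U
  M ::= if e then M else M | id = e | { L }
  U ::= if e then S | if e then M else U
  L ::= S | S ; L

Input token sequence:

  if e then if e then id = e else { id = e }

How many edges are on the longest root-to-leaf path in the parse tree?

8

[S [U if e then [S [M if e then [M id = e] else [M { [L [S [M id = e]]] }]]]]]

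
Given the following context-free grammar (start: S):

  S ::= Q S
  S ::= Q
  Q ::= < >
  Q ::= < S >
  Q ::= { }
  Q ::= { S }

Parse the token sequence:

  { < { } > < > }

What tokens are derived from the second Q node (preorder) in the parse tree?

< { } >

[S [Q { [S [Q < [S [Q { }]] >] [S [Q < >]]] }]]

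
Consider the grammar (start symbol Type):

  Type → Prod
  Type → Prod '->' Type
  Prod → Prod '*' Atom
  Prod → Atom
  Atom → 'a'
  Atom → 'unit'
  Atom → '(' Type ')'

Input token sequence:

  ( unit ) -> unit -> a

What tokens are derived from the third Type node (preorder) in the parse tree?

unit -> a

[Type [Prod [Atom ( [Type [Prod [Atom unit]]] )]] -> [Type [Prod [Atom unit]] -> [Type [Prod [Atom a]]]]]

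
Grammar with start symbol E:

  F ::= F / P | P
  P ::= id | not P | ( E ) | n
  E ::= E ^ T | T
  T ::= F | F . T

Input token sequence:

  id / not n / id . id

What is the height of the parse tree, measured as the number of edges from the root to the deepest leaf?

6

[E [T [F [F [F [P id]] / [P not [P n]]] / [P id]] . [T [F [P id]]]]]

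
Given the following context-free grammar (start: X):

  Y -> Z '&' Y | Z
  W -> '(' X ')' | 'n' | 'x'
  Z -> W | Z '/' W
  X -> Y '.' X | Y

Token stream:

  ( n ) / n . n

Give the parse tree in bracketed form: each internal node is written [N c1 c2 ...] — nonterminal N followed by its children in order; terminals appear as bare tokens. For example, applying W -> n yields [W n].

X
Y . X
Z . X
Z / W . X
W / W . X
( X ) / W . X
( Y ) / W . X
( Z ) / W . X
( W ) / W . X
( n ) / W . X
( n ) / n . X
( n ) / n . Y
( n ) / n . Z
( n ) / n . W
( n ) / n . n

[X [Y [Z [Z [W ( [X [Y [Z [W n]]]] )]] / [W n]]] . [X [Y [Z [W n]]]]]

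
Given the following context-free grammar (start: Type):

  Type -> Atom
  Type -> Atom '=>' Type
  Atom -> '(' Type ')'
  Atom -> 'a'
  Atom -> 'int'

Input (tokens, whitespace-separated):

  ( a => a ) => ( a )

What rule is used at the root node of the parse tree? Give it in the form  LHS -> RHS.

Type -> Atom '=>' Type

[Type [Atom ( [Type [Atom a] => [Type [Atom a]]] )] => [Type [Atom ( [Type [Atom a]] )]]]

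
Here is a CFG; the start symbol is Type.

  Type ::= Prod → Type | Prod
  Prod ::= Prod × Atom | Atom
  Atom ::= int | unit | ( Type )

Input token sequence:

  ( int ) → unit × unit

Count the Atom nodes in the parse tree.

[Type [Prod [Atom ( [Type [Prod [Atom int]]] )]] → [Type [Prod [Prod [Atom unit]] × [Atom unit]]]]

4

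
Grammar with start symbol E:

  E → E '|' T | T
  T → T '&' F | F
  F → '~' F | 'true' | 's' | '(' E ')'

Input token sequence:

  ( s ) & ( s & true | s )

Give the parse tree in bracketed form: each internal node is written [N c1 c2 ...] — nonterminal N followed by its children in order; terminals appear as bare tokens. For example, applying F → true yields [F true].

[E [T [T [F ( [E [T [F s]]] )]] & [F ( [E [E [T [T [F s]] & [F true]]] | [T [F s]]] )]]]

E
T
T & F
F & F
( E ) & F
( T ) & F
( F ) & F
( s ) & F
( s ) & ( E )
( s ) & ( E | T )
( s ) & ( T | T )
( s ) & ( T & F | T )
( s ) & ( F & F | T )
( s ) & ( s & F | T )
( s ) & ( s & true | T )
( s ) & ( s & true | F )
( s ) & ( s & true | s )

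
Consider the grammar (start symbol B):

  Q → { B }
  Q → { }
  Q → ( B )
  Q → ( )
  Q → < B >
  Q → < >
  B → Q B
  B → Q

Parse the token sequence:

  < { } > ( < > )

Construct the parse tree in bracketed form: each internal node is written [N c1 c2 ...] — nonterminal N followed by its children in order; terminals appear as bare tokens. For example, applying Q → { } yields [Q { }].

B
Q B
< B > B
< Q > B
< { } > B
< { } > Q
< { } > ( B )
< { } > ( Q )
< { } > ( < > )

[B [Q < [B [Q { }]] >] [B [Q ( [B [Q < >]] )]]]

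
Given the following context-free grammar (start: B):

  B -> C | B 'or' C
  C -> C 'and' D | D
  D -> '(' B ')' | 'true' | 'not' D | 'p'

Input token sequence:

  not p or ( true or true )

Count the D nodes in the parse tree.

[B [B [C [D not [D p]]]] or [C [D ( [B [B [C [D true]]] or [C [D true]]] )]]]

5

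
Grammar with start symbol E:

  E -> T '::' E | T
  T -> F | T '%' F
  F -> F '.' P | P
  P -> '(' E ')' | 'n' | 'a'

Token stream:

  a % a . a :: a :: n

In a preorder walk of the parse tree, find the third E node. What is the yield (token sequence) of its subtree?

[E [T [T [F [P a]]] % [F [F [P a]] . [P a]]] :: [E [T [F [P a]]] :: [E [T [F [P n]]]]]]

n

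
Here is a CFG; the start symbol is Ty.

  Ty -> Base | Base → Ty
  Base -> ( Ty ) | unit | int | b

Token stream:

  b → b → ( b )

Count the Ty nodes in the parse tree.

4

[Ty [Base b] → [Ty [Base b] → [Ty [Base ( [Ty [Base b]] )]]]]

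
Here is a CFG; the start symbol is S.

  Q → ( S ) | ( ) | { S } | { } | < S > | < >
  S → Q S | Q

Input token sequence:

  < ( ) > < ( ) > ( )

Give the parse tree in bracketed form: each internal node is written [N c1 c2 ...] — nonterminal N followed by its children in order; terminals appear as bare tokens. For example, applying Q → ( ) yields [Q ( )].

[S [Q < [S [Q ( )]] >] [S [Q < [S [Q ( )]] >] [S [Q ( )]]]]

S
Q S
< S > S
< Q > S
< ( ) > S
< ( ) > Q S
< ( ) > < S > S
< ( ) > < Q > S
< ( ) > < ( ) > S
< ( ) > < ( ) > Q
< ( ) > < ( ) > ( )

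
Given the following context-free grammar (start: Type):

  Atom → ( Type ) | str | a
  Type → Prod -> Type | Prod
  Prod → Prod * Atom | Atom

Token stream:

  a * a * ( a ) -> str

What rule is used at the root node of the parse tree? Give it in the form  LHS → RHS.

[Type [Prod [Prod [Prod [Atom a]] * [Atom a]] * [Atom ( [Type [Prod [Atom a]]] )]] -> [Type [Prod [Atom str]]]]

Type → Prod -> Type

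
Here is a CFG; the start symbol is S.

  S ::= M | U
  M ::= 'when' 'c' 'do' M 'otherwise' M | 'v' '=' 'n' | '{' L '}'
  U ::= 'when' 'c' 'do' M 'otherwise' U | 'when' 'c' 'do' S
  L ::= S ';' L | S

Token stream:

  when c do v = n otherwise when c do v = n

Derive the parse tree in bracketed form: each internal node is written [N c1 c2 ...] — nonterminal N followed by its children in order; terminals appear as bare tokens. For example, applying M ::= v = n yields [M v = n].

[S [U when c do [M v = n] otherwise [U when c do [S [M v = n]]]]]

S
U
when c do M otherwise U
when c do v = n otherwise U
when c do v = n otherwise when c do S
when c do v = n otherwise when c do M
when c do v = n otherwise when c do v = n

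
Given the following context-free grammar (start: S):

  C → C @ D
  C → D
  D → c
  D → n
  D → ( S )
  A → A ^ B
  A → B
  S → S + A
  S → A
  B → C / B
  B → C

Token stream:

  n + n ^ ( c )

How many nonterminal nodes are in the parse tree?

19

[S [S [A [B [C [D n]]]]] + [A [A [B [C [D n]]]] ^ [B [C [D ( [S [A [B [C [D c]]]]] )]]]]]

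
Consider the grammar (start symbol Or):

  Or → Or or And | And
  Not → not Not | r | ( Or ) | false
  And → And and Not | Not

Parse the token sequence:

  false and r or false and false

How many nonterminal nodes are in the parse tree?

[Or [Or [And [And [Not false]] and [Not r]]] or [And [And [Not false]] and [Not false]]]

10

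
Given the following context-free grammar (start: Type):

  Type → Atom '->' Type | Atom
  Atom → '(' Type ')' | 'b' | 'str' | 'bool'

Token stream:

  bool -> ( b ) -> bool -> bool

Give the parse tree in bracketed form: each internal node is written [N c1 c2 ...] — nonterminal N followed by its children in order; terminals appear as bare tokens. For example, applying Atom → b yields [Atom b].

Type
Atom -> Type
bool -> Type
bool -> Atom -> Type
bool -> ( Type ) -> Type
bool -> ( Atom ) -> Type
bool -> ( b ) -> Type
bool -> ( b ) -> Atom -> Type
bool -> ( b ) -> bool -> Type
bool -> ( b ) -> bool -> Atom
bool -> ( b ) -> bool -> bool

[Type [Atom bool] -> [Type [Atom ( [Type [Atom b]] )] -> [Type [Atom bool] -> [Type [Atom bool]]]]]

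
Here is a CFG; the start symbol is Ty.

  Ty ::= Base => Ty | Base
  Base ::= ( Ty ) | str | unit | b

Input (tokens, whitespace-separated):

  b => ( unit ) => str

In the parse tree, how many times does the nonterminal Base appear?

4

[Ty [Base b] => [Ty [Base ( [Ty [Base unit]] )] => [Ty [Base str]]]]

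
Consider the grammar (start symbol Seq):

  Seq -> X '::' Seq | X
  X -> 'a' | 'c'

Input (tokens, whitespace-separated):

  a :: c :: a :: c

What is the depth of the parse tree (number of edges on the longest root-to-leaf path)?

5

[Seq [X a] :: [Seq [X c] :: [Seq [X a] :: [Seq [X c]]]]]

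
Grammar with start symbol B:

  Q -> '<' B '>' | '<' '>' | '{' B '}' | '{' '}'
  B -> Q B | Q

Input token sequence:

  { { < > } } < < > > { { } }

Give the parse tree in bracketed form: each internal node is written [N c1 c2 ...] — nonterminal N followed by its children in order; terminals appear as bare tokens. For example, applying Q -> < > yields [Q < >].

[B [Q { [B [Q { [B [Q < >]] }]] }] [B [Q < [B [Q < >]] >] [B [Q { [B [Q { }]] }]]]]

B
Q B
{ B } B
{ Q } B
{ { B } } B
{ { Q } } B
{ { < > } } B
{ { < > } } Q B
{ { < > } } < B > B
{ { < > } } < Q > B
{ { < > } } < < > > B
{ { < > } } < < > > Q
{ { < > } } < < > > { B }
{ { < > } } < < > > { Q }
{ { < > } } < < > > { { } }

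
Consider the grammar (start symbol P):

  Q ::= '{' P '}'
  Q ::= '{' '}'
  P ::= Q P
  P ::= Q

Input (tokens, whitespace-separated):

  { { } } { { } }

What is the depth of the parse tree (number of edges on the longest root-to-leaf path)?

[P [Q { [P [Q { }]] }] [P [Q { [P [Q { }]] }]]]

5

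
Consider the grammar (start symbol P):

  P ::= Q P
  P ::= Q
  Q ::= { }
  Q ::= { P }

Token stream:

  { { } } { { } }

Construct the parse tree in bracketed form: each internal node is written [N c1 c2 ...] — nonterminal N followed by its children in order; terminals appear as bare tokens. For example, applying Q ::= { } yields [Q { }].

P
Q P
{ P } P
{ Q } P
{ { } } P
{ { } } Q
{ { } } { P }
{ { } } { Q }
{ { } } { { } }

[P [Q { [P [Q { }]] }] [P [Q { [P [Q { }]] }]]]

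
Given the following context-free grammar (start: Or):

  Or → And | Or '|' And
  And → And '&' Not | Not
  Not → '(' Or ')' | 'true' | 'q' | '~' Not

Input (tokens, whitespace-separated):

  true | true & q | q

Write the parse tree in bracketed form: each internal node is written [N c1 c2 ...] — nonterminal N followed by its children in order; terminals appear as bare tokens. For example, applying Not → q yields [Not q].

[Or [Or [Or [And [Not true]]] | [And [And [Not true]] & [Not q]]] | [And [Not q]]]

Or
Or | And
Or | And | And
And | And | And
Not | And | And
true | And | And
true | And & Not | And
true | Not & Not | And
true | true & Not | And
true | true & q | And
true | true & q | Not
true | true & q | q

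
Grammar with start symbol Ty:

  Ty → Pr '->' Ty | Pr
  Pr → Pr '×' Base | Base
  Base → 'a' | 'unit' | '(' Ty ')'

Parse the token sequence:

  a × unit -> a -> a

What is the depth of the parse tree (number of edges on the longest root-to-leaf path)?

[Ty [Pr [Pr [Base a]] × [Base unit]] -> [Ty [Pr [Base a]] -> [Ty [Pr [Base a]]]]]

5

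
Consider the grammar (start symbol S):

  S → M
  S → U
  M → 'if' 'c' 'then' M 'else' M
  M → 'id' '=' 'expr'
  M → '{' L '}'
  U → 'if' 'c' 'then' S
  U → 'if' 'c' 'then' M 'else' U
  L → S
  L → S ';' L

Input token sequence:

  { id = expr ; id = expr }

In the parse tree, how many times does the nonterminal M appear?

3

[S [M { [L [S [M id = expr]] ; [L [S [M id = expr]]]] }]]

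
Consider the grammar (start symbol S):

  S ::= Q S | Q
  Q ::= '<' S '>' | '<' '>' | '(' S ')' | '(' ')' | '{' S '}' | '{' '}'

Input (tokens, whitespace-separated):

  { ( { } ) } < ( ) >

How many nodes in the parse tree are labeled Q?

[S [Q { [S [Q ( [S [Q { }]] )]] }] [S [Q < [S [Q ( )]] >]]]

5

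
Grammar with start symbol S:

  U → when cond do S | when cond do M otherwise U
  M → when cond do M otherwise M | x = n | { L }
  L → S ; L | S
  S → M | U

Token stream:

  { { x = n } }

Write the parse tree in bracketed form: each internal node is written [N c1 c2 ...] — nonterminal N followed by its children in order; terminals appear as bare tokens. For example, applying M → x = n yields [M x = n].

[S [M { [L [S [M { [L [S [M x = n]]] }]]] }]]

S
M
{ L }
{ S }
{ M }
{ { L } }
{ { S } }
{ { M } }
{ { x = n } }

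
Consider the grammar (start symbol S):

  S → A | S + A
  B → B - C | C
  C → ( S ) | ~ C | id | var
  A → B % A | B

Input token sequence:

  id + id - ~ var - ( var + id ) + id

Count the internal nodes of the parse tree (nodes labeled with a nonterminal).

[S [S [S [A [B [C id]]]] + [A [B [B [B [C id]] - [C ~ [C var]]] - [C ( [S [S [A [B [C var]]]] + [A [B [C id]]]] )]]]] + [A [B [C id]]]]

25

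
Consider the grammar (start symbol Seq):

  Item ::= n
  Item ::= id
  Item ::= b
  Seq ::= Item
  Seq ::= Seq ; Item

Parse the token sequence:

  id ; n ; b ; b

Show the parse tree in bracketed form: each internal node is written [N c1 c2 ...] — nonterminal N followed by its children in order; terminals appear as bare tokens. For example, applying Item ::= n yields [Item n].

Seq
Seq ; Item
Seq ; Item ; Item
Seq ; Item ; Item ; Item
Item ; Item ; Item ; Item
id ; Item ; Item ; Item
id ; n ; Item ; Item
id ; n ; b ; Item
id ; n ; b ; b

[Seq [Seq [Seq [Seq [Item id]] ; [Item n]] ; [Item b]] ; [Item b]]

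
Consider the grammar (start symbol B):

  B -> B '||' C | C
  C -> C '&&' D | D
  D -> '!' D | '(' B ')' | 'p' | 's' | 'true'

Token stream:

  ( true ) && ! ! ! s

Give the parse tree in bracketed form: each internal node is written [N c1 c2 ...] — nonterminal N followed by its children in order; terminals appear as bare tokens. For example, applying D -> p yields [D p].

B
C
C && D
D && D
( B ) && D
( C ) && D
( D ) && D
( true ) && D
( true ) && ! D
( true ) && ! ! D
( true ) && ! ! ! D
( true ) && ! ! ! s

[B [C [C [D ( [B [C [D true]]] )]] && [D ! [D ! [D ! [D s]]]]]]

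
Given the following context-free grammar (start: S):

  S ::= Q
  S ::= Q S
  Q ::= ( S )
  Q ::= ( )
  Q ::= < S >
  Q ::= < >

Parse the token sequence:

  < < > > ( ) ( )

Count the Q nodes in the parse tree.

4

[S [Q < [S [Q < >]] >] [S [Q ( )] [S [Q ( )]]]]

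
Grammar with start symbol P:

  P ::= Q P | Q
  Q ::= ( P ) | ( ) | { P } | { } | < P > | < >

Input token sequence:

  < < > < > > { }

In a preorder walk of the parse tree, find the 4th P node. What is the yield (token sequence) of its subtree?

[P [Q < [P [Q < >] [P [Q < >]]] >] [P [Q { }]]]

{ }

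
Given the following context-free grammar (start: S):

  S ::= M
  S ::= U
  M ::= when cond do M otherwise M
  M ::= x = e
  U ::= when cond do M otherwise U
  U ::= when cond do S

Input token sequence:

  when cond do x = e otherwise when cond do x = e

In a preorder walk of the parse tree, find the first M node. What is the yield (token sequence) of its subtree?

[S [U when cond do [M x = e] otherwise [U when cond do [S [M x = e]]]]]

x = e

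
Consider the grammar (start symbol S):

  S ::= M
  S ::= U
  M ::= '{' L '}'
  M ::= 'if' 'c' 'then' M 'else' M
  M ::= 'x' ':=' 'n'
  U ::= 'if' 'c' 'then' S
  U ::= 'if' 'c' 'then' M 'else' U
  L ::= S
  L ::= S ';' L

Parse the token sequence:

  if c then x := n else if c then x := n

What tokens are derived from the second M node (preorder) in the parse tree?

[S [U if c then [M x := n] else [U if c then [S [M x := n]]]]]

x := n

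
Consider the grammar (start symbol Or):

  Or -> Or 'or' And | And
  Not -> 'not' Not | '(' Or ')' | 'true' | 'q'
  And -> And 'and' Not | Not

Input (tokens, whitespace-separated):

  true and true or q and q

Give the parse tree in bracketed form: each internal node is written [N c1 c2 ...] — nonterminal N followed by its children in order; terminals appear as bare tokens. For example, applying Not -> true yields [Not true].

[Or [Or [And [And [Not true]] and [Not true]]] or [And [And [Not q]] and [Not q]]]

Or
Or or And
And or And
And and Not or And
Not and Not or And
true and Not or And
true and true or And
true and true or And and Not
true and true or Not and Not
true and true or q and Not
true and true or q and q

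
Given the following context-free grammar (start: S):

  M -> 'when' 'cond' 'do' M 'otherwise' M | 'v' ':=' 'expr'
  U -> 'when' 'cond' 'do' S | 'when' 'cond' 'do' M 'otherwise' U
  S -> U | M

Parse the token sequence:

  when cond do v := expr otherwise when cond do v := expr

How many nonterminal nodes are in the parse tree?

6

[S [U when cond do [M v := expr] otherwise [U when cond do [S [M v := expr]]]]]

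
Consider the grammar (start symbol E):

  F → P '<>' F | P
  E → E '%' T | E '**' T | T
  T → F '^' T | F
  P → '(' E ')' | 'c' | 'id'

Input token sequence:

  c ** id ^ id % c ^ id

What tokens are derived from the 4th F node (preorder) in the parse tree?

c

[E [E [E [T [F [P c]]]] ** [T [F [P id]] ^ [T [F [P id]]]]] % [T [F [P c]] ^ [T [F [P id]]]]]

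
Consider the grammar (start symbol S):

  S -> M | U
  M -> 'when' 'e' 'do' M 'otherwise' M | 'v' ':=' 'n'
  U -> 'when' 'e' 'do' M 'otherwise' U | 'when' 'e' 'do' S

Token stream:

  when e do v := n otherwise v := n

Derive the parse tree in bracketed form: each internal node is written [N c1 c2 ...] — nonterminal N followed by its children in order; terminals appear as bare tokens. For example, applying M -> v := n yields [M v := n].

[S [M when e do [M v := n] otherwise [M v := n]]]

S
M
when e do M otherwise M
when e do v := n otherwise M
when e do v := n otherwise v := n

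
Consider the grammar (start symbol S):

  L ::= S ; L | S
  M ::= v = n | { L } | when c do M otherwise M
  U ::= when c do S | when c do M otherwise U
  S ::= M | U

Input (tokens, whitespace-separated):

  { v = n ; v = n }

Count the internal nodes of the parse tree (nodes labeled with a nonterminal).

8

[S [M { [L [S [M v = n]] ; [L [S [M v = n]]]] }]]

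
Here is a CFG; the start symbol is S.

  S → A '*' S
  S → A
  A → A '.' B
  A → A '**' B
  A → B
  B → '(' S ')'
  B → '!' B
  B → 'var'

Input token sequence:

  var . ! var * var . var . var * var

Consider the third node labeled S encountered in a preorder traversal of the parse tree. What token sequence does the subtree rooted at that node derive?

[S [A [A [B var]] . [B ! [B var]]] * [S [A [A [A [B var]] . [B var]] . [B var]] * [S [A [B var]]]]]

var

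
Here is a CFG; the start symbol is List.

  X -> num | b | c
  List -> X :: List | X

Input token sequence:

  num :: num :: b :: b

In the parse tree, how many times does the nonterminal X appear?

[List [X num] :: [List [X num] :: [List [X b] :: [List [X b]]]]]

4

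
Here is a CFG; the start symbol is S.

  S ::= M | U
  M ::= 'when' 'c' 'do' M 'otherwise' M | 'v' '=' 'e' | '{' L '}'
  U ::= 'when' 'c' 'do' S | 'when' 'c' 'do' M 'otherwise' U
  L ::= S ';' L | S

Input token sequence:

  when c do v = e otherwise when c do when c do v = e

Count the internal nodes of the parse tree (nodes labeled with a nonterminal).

[S [U when c do [M v = e] otherwise [U when c do [S [U when c do [S [M v = e]]]]]]]

8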